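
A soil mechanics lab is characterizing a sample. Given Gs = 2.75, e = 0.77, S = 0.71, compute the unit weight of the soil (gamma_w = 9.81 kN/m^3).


Result: 18.272 kN/m^3

Derivation:
Using gamma = gamma_w * (Gs + S*e) / (1 + e)
Numerator: Gs + S*e = 2.75 + 0.71*0.77 = 3.2967
Denominator: 1 + e = 1 + 0.77 = 1.77
gamma = 9.81 * 3.2967 / 1.77
gamma = 18.272 kN/m^3


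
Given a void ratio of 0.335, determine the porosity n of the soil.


Using the relation n = e / (1 + e)
n = 0.335 / (1 + 0.335)
n = 0.335 / 1.335
n = 0.2509


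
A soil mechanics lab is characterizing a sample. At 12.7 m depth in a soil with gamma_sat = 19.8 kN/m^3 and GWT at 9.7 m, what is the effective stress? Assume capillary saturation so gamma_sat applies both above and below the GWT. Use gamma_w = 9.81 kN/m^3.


Result: 222.03 kPa

Derivation:
Total stress = gamma_sat * depth
sigma = 19.8 * 12.7 = 251.46 kPa
Pore water pressure u = gamma_w * (depth - d_wt)
u = 9.81 * (12.7 - 9.7) = 29.43 kPa
Effective stress = sigma - u
sigma' = 251.46 - 29.43 = 222.03 kPa


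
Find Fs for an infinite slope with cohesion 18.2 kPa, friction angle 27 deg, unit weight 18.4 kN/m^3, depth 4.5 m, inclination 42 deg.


Result: 1.008

Derivation:
Using Fs = c / (gamma*H*sin(beta)*cos(beta)) + tan(phi)/tan(beta)
Cohesion contribution = 18.2 / (18.4*4.5*sin(42)*cos(42))
Cohesion contribution = 0.442035
Friction contribution = tan(27)/tan(42) = 0.565885
Fs = 0.442035 + 0.565885
Fs = 1.008


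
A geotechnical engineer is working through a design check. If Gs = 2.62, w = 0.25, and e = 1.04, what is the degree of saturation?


Result: 0.6298

Derivation:
Using S = Gs * w / e
S = 2.62 * 0.25 / 1.04
S = 0.6298


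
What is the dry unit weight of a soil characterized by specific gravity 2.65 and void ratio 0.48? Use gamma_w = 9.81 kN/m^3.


Using gamma_d = Gs * gamma_w / (1 + e)
gamma_d = 2.65 * 9.81 / (1 + 0.48)
gamma_d = 2.65 * 9.81 / 1.48
gamma_d = 17.565 kN/m^3


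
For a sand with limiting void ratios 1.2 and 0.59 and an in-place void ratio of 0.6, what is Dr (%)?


Result: 98.36 %

Derivation:
Using Dr = (e_max - e) / (e_max - e_min) * 100
e_max - e = 1.2 - 0.6 = 0.6
e_max - e_min = 1.2 - 0.59 = 0.61
Dr = 0.6 / 0.61 * 100
Dr = 98.36 %


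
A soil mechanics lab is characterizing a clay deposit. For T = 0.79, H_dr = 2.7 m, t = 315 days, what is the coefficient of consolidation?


Using cv = T * H_dr^2 / t
H_dr^2 = 2.7^2 = 7.29
cv = 0.79 * 7.29 / 315
cv = 0.01828 m^2/day


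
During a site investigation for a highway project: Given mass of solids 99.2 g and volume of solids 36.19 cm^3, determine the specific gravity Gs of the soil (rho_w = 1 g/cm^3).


Using Gs = m_s / (V_s * rho_w)
Since rho_w = 1 g/cm^3:
Gs = 99.2 / 36.19
Gs = 2.741


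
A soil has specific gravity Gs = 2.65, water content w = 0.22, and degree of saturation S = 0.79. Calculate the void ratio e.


Using the relation e = Gs * w / S
e = 2.65 * 0.22 / 0.79
e = 0.738


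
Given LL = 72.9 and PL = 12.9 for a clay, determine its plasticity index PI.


Result: 60.0

Derivation:
Using PI = LL - PL
PI = 72.9 - 12.9
PI = 60.0


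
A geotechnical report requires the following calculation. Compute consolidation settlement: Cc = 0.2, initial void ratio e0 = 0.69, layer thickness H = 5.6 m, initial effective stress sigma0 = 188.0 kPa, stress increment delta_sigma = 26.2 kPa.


Using Sc = Cc * H / (1 + e0) * log10((sigma0 + delta_sigma) / sigma0)
Stress ratio = (188.0 + 26.2) / 188.0 = 1.13936
log10(1.13936) = 0.0566616
Cc * H / (1 + e0) = 0.2 * 5.6 / (1 + 0.69) = 0.662722
Sc = 0.662722 * 0.0566616
Sc = 0.0376 m


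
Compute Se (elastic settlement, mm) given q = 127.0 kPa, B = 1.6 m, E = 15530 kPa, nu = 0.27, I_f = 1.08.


Using Se = q * B * (1 - nu^2) * I_f / E
1 - nu^2 = 1 - 0.27^2 = 0.9271
Se = 127.0 * 1.6 * 0.9271 * 1.08 / 15530
Se = 0.013101 m
Convert to mm: Se = 0.013101 * 1000 = 13.101 mm


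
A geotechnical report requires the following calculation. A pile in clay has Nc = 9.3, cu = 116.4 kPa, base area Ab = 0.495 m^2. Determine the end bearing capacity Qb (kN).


Result: 535.85 kN

Derivation:
Using Qb = Nc * cu * Ab
Qb = 9.3 * 116.4 * 0.495
Qb = 535.85 kN


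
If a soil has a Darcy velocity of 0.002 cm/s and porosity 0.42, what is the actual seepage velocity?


Using v_s = v_d / n
v_s = 0.002 / 0.42
v_s = 0.00476 cm/s


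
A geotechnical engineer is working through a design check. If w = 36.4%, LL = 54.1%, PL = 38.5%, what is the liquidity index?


First compute the plasticity index:
PI = LL - PL = 54.1 - 38.5 = 15.6
Then compute the liquidity index:
LI = (w - PL) / PI
LI = (36.4 - 38.5) / 15.6
LI = -0.135


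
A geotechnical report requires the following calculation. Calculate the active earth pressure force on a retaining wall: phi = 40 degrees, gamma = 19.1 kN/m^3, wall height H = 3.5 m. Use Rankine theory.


Result: 25.44 kN/m

Derivation:
Compute active earth pressure coefficient:
Ka = tan^2(45 - phi/2) = tan^2(25.0) = 0.217443
Compute active force:
Pa = 0.5 * Ka * gamma * H^2
Pa = 0.5 * 0.217443 * 19.1 * 3.5^2
Pa = 25.44 kN/m


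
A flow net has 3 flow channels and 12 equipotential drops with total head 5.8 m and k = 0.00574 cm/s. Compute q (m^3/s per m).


Result: 8.323e-05 m^3/s per m

Derivation:
Convert k to m/s for unit consistency with H:
k = 0.00574 cm/s = 0.00574 / 100 m/s = 5.74e-05 m/s
Using q = k * H * Nf / Nd
Nf / Nd = 3 / 12 = 0.25
q = 5.74e-05 * 5.8 * 0.25
q = 8.323e-05 m^3/s per m


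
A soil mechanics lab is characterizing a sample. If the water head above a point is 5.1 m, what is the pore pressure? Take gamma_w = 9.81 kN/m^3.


Result: 50.03 kPa

Derivation:
Using u = gamma_w * h_w
u = 9.81 * 5.1
u = 50.03 kPa


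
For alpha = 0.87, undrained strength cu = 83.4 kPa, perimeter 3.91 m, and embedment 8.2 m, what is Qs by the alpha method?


Using Qs = alpha * cu * perimeter * L
Qs = 0.87 * 83.4 * 3.91 * 8.2
Qs = 2326.35 kN


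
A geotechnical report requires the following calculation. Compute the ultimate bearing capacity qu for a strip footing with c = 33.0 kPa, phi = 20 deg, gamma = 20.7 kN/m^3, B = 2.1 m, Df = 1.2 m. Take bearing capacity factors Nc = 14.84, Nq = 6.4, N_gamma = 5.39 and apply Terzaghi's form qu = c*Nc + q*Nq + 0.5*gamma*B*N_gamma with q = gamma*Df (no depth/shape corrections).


Compute qu = c*Nc + gamma*Df*Nq + 0.5*gamma*B*N_gamma
Term 1: 33.0 * 14.84 = 489.72
Term 2: 20.7 * 1.2 * 6.4 = 158.976
Term 3: 0.5 * 20.7 * 2.1 * 5.39 = 117.15165
qu = 489.72 + 158.976 + 117.15165
qu = 765.85 kPa


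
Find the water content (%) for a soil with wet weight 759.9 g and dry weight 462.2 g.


Result: 64.41 %

Derivation:
Using w = (m_wet - m_dry) / m_dry * 100
m_wet - m_dry = 759.9 - 462.2 = 297.7 g
w = 297.7 / 462.2 * 100
w = 64.41 %


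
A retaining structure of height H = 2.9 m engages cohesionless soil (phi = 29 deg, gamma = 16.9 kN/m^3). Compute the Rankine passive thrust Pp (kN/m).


Result: 204.81 kN/m

Derivation:
Compute passive earth pressure coefficient:
Kp = tan^2(45 + phi/2) = tan^2(59.5) = 2.88206
Compute passive force:
Pp = 0.5 * Kp * gamma * H^2
Pp = 0.5 * 2.88206 * 16.9 * 2.9^2
Pp = 204.81 kN/m


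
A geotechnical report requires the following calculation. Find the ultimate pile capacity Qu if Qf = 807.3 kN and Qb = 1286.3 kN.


Using Qu = Qf + Qb
Qu = 807.3 + 1286.3
Qu = 2093.6 kN


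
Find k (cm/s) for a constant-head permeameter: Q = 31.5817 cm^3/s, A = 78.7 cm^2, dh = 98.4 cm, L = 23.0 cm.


Compute hydraulic gradient:
i = dh / L = 98.4 / 23.0 = 4.27826
Then apply Darcy's law:
k = Q / (A * i)
k = 31.5817 / (78.7 * 4.27826)
k = 31.5817 / 336.699
k = 0.093798 cm/s


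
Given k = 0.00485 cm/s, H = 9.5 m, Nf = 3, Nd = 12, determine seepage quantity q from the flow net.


Convert k to m/s for unit consistency with H:
k = 0.00485 cm/s = 0.00485 / 100 m/s = 4.85e-05 m/s
Using q = k * H * Nf / Nd
Nf / Nd = 3 / 12 = 0.25
q = 4.85e-05 * 9.5 * 0.25
q = 0.0001152 m^3/s per m


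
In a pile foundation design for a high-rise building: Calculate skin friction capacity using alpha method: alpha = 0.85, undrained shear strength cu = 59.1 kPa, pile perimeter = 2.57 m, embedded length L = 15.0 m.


Using Qs = alpha * cu * perimeter * L
Qs = 0.85 * 59.1 * 2.57 * 15.0
Qs = 1936.56 kN


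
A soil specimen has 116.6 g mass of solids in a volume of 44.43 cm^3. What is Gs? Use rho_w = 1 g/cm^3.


Using Gs = m_s / (V_s * rho_w)
Since rho_w = 1 g/cm^3:
Gs = 116.6 / 44.43
Gs = 2.624


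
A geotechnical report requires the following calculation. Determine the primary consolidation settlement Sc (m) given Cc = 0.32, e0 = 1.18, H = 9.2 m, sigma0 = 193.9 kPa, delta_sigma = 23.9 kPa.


Result: 0.0682 m

Derivation:
Using Sc = Cc * H / (1 + e0) * log10((sigma0 + delta_sigma) / sigma0)
Stress ratio = (193.9 + 23.9) / 193.9 = 1.12326
log10(1.12326) = 0.0504801
Cc * H / (1 + e0) = 0.32 * 9.2 / (1 + 1.18) = 1.35046
Sc = 1.35046 * 0.0504801
Sc = 0.0682 m


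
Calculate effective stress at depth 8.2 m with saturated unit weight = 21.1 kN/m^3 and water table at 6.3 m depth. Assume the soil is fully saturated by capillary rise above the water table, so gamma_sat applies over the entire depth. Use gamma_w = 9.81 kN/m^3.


Total stress = gamma_sat * depth
sigma = 21.1 * 8.2 = 173.02 kPa
Pore water pressure u = gamma_w * (depth - d_wt)
u = 9.81 * (8.2 - 6.3) = 18.639 kPa
Effective stress = sigma - u
sigma' = 173.02 - 18.639 = 154.38 kPa


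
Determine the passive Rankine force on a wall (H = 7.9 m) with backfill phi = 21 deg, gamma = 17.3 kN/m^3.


Compute passive earth pressure coefficient:
Kp = tan^2(45 + phi/2) = tan^2(55.5) = 2.117051
Compute passive force:
Pp = 0.5 * Kp * gamma * H^2
Pp = 0.5 * 2.117051 * 17.3 * 7.9^2
Pp = 1142.88 kN/m


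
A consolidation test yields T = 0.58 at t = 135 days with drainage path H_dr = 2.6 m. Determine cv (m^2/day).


Result: 0.02904 m^2/day

Derivation:
Using cv = T * H_dr^2 / t
H_dr^2 = 2.6^2 = 6.76
cv = 0.58 * 6.76 / 135
cv = 0.02904 m^2/day


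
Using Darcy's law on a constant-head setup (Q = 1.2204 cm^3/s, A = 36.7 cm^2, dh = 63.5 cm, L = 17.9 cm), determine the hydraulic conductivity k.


Compute hydraulic gradient:
i = dh / L = 63.5 / 17.9 = 3.54749
Then apply Darcy's law:
k = Q / (A * i)
k = 1.2204 / (36.7 * 3.54749)
k = 1.2204 / 130.193
k = 0.009374 cm/s


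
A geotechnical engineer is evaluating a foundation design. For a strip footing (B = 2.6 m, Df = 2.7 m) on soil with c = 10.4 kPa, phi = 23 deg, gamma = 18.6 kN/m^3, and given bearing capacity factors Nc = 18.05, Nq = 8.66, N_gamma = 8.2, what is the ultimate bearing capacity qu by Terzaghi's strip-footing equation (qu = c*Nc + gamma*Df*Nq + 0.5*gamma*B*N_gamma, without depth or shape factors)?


Compute qu = c*Nc + gamma*Df*Nq + 0.5*gamma*B*N_gamma
Term 1: 10.4 * 18.05 = 187.72
Term 2: 18.6 * 2.7 * 8.66 = 434.9052
Term 3: 0.5 * 18.6 * 2.6 * 8.2 = 198.276
qu = 187.72 + 434.9052 + 198.276
qu = 820.9 kPa


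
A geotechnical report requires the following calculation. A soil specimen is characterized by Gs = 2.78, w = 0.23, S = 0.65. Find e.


Result: 0.9837

Derivation:
Using the relation e = Gs * w / S
e = 2.78 * 0.23 / 0.65
e = 0.9837


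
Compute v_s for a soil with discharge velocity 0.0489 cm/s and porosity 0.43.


Using v_s = v_d / n
v_s = 0.0489 / 0.43
v_s = 0.11372 cm/s


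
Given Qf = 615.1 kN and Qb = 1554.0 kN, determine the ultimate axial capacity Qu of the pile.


Result: 2169.1 kN

Derivation:
Using Qu = Qf + Qb
Qu = 615.1 + 1554.0
Qu = 2169.1 kN


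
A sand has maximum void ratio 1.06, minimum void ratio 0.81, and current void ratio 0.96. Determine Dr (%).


Result: 40.0 %

Derivation:
Using Dr = (e_max - e) / (e_max - e_min) * 100
e_max - e = 1.06 - 0.96 = 0.1
e_max - e_min = 1.06 - 0.81 = 0.25
Dr = 0.1 / 0.25 * 100
Dr = 40.0 %


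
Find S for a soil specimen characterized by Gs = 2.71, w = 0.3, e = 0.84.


Using S = Gs * w / e
S = 2.71 * 0.3 / 0.84
S = 0.9679


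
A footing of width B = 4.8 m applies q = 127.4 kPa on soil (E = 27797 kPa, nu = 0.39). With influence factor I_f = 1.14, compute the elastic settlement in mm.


Result: 21.265 mm

Derivation:
Using Se = q * B * (1 - nu^2) * I_f / E
1 - nu^2 = 1 - 0.39^2 = 0.8479
Se = 127.4 * 4.8 * 0.8479 * 1.14 / 27797
Se = 0.021265 m
Convert to mm: Se = 0.021265 * 1000 = 21.265 mm


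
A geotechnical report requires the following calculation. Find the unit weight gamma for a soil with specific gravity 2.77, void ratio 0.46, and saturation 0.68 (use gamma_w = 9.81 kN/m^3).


Using gamma = gamma_w * (Gs + S*e) / (1 + e)
Numerator: Gs + S*e = 2.77 + 0.68*0.46 = 3.0828
Denominator: 1 + e = 1 + 0.46 = 1.46
gamma = 9.81 * 3.0828 / 1.46
gamma = 20.714 kN/m^3


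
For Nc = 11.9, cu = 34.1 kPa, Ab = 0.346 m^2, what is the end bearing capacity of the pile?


Result: 140.4 kN

Derivation:
Using Qb = Nc * cu * Ab
Qb = 11.9 * 34.1 * 0.346
Qb = 140.4 kN


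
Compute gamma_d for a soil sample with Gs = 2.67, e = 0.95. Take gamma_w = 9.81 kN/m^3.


Using gamma_d = Gs * gamma_w / (1 + e)
gamma_d = 2.67 * 9.81 / (1 + 0.95)
gamma_d = 2.67 * 9.81 / 1.95
gamma_d = 13.432 kN/m^3


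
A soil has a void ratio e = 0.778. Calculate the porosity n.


Result: 0.4376

Derivation:
Using the relation n = e / (1 + e)
n = 0.778 / (1 + 0.778)
n = 0.778 / 1.778
n = 0.4376


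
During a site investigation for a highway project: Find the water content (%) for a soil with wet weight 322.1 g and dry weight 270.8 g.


Result: 18.94 %

Derivation:
Using w = (m_wet - m_dry) / m_dry * 100
m_wet - m_dry = 322.1 - 270.8 = 51.3 g
w = 51.3 / 270.8 * 100
w = 18.94 %


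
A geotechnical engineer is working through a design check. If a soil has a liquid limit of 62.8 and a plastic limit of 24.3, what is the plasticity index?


Using PI = LL - PL
PI = 62.8 - 24.3
PI = 38.5


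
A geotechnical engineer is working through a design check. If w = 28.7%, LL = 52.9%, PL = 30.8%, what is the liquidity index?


First compute the plasticity index:
PI = LL - PL = 52.9 - 30.8 = 22.1
Then compute the liquidity index:
LI = (w - PL) / PI
LI = (28.7 - 30.8) / 22.1
LI = -0.095


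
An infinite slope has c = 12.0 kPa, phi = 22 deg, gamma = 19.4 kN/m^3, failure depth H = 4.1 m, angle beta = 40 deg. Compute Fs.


Using Fs = c / (gamma*H*sin(beta)*cos(beta)) + tan(phi)/tan(beta)
Cohesion contribution = 12.0 / (19.4*4.1*sin(40)*cos(40))
Cohesion contribution = 0.30639
Friction contribution = tan(22)/tan(40) = 0.4815
Fs = 0.30639 + 0.4815
Fs = 0.788


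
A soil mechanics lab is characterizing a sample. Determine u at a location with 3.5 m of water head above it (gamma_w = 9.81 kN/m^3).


Result: 34.34 kPa

Derivation:
Using u = gamma_w * h_w
u = 9.81 * 3.5
u = 34.34 kPa


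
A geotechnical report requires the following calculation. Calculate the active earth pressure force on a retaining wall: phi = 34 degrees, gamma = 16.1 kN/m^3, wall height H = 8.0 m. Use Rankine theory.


Result: 145.65 kN/m

Derivation:
Compute active earth pressure coefficient:
Ka = tan^2(45 - phi/2) = tan^2(28.0) = 0.282715
Compute active force:
Pa = 0.5 * Ka * gamma * H^2
Pa = 0.5 * 0.282715 * 16.1 * 8.0^2
Pa = 145.65 kN/m


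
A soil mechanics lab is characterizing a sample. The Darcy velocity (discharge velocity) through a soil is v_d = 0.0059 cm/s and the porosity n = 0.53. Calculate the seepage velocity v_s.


Using v_s = v_d / n
v_s = 0.0059 / 0.53
v_s = 0.01113 cm/s


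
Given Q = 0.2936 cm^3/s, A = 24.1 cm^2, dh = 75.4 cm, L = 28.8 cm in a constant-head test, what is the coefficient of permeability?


Compute hydraulic gradient:
i = dh / L = 75.4 / 28.8 = 2.61806
Then apply Darcy's law:
k = Q / (A * i)
k = 0.2936 / (24.1 * 2.61806)
k = 0.2936 / 63.0951
k = 0.004653 cm/s


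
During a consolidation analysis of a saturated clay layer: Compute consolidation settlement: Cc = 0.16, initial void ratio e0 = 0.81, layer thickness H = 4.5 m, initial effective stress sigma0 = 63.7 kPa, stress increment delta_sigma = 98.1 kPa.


Using Sc = Cc * H / (1 + e0) * log10((sigma0 + delta_sigma) / sigma0)
Stress ratio = (63.7 + 98.1) / 63.7 = 2.54003
log10(2.54003) = 0.404839
Cc * H / (1 + e0) = 0.16 * 4.5 / (1 + 0.81) = 0.39779
Sc = 0.39779 * 0.404839
Sc = 0.161 m


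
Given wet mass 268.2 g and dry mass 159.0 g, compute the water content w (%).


Result: 68.68 %

Derivation:
Using w = (m_wet - m_dry) / m_dry * 100
m_wet - m_dry = 268.2 - 159.0 = 109.2 g
w = 109.2 / 159.0 * 100
w = 68.68 %


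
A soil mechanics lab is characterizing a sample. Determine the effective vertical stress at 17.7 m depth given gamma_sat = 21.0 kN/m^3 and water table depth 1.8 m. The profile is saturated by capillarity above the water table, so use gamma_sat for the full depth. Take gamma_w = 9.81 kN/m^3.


Total stress = gamma_sat * depth
sigma = 21.0 * 17.7 = 371.7 kPa
Pore water pressure u = gamma_w * (depth - d_wt)
u = 9.81 * (17.7 - 1.8) = 155.979 kPa
Effective stress = sigma - u
sigma' = 371.7 - 155.979 = 215.72 kPa


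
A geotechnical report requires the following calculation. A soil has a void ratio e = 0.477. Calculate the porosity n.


Using the relation n = e / (1 + e)
n = 0.477 / (1 + 0.477)
n = 0.477 / 1.477
n = 0.323


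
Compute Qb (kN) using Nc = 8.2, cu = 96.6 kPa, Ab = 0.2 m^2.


Result: 158.42 kN

Derivation:
Using Qb = Nc * cu * Ab
Qb = 8.2 * 96.6 * 0.2
Qb = 158.42 kN


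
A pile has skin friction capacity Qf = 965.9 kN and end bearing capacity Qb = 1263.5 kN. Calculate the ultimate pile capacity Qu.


Using Qu = Qf + Qb
Qu = 965.9 + 1263.5
Qu = 2229.4 kN


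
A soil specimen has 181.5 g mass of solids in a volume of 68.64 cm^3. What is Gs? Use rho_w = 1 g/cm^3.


Using Gs = m_s / (V_s * rho_w)
Since rho_w = 1 g/cm^3:
Gs = 181.5 / 68.64
Gs = 2.644


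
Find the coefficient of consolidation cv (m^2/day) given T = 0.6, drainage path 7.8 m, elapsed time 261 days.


Using cv = T * H_dr^2 / t
H_dr^2 = 7.8^2 = 60.84
cv = 0.6 * 60.84 / 261
cv = 0.13986 m^2/day


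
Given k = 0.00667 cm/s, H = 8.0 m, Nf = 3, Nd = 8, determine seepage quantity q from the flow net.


Convert k to m/s for unit consistency with H:
k = 0.00667 cm/s = 0.00667 / 100 m/s = 6.67e-05 m/s
Using q = k * H * Nf / Nd
Nf / Nd = 3 / 8 = 0.375
q = 6.67e-05 * 8.0 * 0.375
q = 0.0002001 m^3/s per m


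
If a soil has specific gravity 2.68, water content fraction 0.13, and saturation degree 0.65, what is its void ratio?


Using the relation e = Gs * w / S
e = 2.68 * 0.13 / 0.65
e = 0.536


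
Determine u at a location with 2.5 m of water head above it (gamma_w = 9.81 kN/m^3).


Result: 24.53 kPa

Derivation:
Using u = gamma_w * h_w
u = 9.81 * 2.5
u = 24.53 kPa


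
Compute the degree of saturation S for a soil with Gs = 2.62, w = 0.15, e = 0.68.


Using S = Gs * w / e
S = 2.62 * 0.15 / 0.68
S = 0.5779


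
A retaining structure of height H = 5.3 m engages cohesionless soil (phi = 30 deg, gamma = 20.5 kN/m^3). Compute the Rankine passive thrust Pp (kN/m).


Result: 863.77 kN/m

Derivation:
Compute passive earth pressure coefficient:
Kp = tan^2(45 + phi/2) = tan^2(60.0) = 3
Compute passive force:
Pp = 0.5 * Kp * gamma * H^2
Pp = 0.5 * 3 * 20.5 * 5.3^2
Pp = 863.77 kN/m


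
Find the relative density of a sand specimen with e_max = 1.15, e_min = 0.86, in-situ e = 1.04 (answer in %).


Result: 37.93 %

Derivation:
Using Dr = (e_max - e) / (e_max - e_min) * 100
e_max - e = 1.15 - 1.04 = 0.11
e_max - e_min = 1.15 - 0.86 = 0.29
Dr = 0.11 / 0.29 * 100
Dr = 37.93 %


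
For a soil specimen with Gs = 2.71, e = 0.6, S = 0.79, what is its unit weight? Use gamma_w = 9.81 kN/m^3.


Using gamma = gamma_w * (Gs + S*e) / (1 + e)
Numerator: Gs + S*e = 2.71 + 0.79*0.6 = 3.184
Denominator: 1 + e = 1 + 0.6 = 1.6
gamma = 9.81 * 3.184 / 1.6
gamma = 19.522 kN/m^3


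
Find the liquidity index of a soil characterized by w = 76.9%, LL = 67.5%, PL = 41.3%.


Result: 1.359

Derivation:
First compute the plasticity index:
PI = LL - PL = 67.5 - 41.3 = 26.2
Then compute the liquidity index:
LI = (w - PL) / PI
LI = (76.9 - 41.3) / 26.2
LI = 1.359


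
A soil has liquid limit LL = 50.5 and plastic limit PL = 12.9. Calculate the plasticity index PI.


Using PI = LL - PL
PI = 50.5 - 12.9
PI = 37.6


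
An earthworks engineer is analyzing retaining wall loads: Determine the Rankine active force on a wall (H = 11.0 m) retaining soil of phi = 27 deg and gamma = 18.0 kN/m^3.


Result: 408.95 kN/m

Derivation:
Compute active earth pressure coefficient:
Ka = tan^2(45 - phi/2) = tan^2(31.5) = 0.375525
Compute active force:
Pa = 0.5 * Ka * gamma * H^2
Pa = 0.5 * 0.375525 * 18.0 * 11.0^2
Pa = 408.95 kN/m


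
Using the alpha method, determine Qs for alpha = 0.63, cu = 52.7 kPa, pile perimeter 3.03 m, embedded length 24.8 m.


Using Qs = alpha * cu * perimeter * L
Qs = 0.63 * 52.7 * 3.03 * 24.8
Qs = 2494.86 kN


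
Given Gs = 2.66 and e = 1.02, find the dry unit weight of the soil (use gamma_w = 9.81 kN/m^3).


Result: 12.918 kN/m^3

Derivation:
Using gamma_d = Gs * gamma_w / (1 + e)
gamma_d = 2.66 * 9.81 / (1 + 1.02)
gamma_d = 2.66 * 9.81 / 2.02
gamma_d = 12.918 kN/m^3


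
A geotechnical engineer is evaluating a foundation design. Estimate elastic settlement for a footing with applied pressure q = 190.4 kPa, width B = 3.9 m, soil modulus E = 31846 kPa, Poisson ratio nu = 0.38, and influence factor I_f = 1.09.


Using Se = q * B * (1 - nu^2) * I_f / E
1 - nu^2 = 1 - 0.38^2 = 0.8556
Se = 190.4 * 3.9 * 0.8556 * 1.09 / 31846
Se = 0.021746 m
Convert to mm: Se = 0.021746 * 1000 = 21.746 mm


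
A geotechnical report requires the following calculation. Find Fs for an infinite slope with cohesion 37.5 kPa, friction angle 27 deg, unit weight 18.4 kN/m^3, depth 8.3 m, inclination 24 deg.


Result: 1.805

Derivation:
Using Fs = c / (gamma*H*sin(beta)*cos(beta)) + tan(phi)/tan(beta)
Cohesion contribution = 37.5 / (18.4*8.3*sin(24)*cos(24))
Cohesion contribution = 0.660833
Friction contribution = tan(27)/tan(24) = 1.14441
Fs = 0.660833 + 1.14441
Fs = 1.805


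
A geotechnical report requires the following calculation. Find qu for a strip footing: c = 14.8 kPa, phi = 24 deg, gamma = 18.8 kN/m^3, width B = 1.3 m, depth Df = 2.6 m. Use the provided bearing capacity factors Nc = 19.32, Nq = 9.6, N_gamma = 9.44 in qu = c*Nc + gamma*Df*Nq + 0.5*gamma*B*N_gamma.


Compute qu = c*Nc + gamma*Df*Nq + 0.5*gamma*B*N_gamma
Term 1: 14.8 * 19.32 = 285.936
Term 2: 18.8 * 2.6 * 9.6 = 469.248
Term 3: 0.5 * 18.8 * 1.3 * 9.44 = 115.3568
qu = 285.936 + 469.248 + 115.3568
qu = 870.54 kPa


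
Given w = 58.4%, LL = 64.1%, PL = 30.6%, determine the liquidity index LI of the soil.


First compute the plasticity index:
PI = LL - PL = 64.1 - 30.6 = 33.5
Then compute the liquidity index:
LI = (w - PL) / PI
LI = (58.4 - 30.6) / 33.5
LI = 0.83


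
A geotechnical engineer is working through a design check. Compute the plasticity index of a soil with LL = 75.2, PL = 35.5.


Result: 39.7

Derivation:
Using PI = LL - PL
PI = 75.2 - 35.5
PI = 39.7


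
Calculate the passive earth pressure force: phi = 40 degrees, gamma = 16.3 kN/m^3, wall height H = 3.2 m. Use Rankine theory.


Compute passive earth pressure coefficient:
Kp = tan^2(45 + phi/2) = tan^2(65.0) = 4.59891
Compute passive force:
Pp = 0.5 * Kp * gamma * H^2
Pp = 0.5 * 4.59891 * 16.3 * 3.2^2
Pp = 383.81 kN/m


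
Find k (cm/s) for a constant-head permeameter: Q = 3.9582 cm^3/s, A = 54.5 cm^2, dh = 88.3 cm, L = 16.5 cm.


Compute hydraulic gradient:
i = dh / L = 88.3 / 16.5 = 5.35152
Then apply Darcy's law:
k = Q / (A * i)
k = 3.9582 / (54.5 * 5.35152)
k = 3.9582 / 291.658
k = 0.013571 cm/s


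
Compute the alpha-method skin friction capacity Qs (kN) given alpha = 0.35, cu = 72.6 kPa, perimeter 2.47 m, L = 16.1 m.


Using Qs = alpha * cu * perimeter * L
Qs = 0.35 * 72.6 * 2.47 * 16.1
Qs = 1010.48 kN


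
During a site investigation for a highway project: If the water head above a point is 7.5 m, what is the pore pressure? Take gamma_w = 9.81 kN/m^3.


Using u = gamma_w * h_w
u = 9.81 * 7.5
u = 73.58 kPa


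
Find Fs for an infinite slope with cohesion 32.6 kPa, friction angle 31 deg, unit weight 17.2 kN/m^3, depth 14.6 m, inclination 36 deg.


Result: 1.1

Derivation:
Using Fs = c / (gamma*H*sin(beta)*cos(beta)) + tan(phi)/tan(beta)
Cohesion contribution = 32.6 / (17.2*14.6*sin(36)*cos(36))
Cohesion contribution = 0.272998
Friction contribution = tan(31)/tan(36) = 0.827014
Fs = 0.272998 + 0.827014
Fs = 1.1


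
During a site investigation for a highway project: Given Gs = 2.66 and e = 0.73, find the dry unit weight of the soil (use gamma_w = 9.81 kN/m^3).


Using gamma_d = Gs * gamma_w / (1 + e)
gamma_d = 2.66 * 9.81 / (1 + 0.73)
gamma_d = 2.66 * 9.81 / 1.73
gamma_d = 15.084 kN/m^3


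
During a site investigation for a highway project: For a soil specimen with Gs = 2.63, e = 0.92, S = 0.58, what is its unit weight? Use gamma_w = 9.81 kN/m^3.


Using gamma = gamma_w * (Gs + S*e) / (1 + e)
Numerator: Gs + S*e = 2.63 + 0.58*0.92 = 3.1636
Denominator: 1 + e = 1 + 0.92 = 1.92
gamma = 9.81 * 3.1636 / 1.92
gamma = 16.164 kN/m^3


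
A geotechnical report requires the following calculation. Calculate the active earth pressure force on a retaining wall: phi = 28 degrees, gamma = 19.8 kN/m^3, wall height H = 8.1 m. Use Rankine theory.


Result: 234.51 kN/m

Derivation:
Compute active earth pressure coefficient:
Ka = tan^2(45 - phi/2) = tan^2(31.0) = 0.361033
Compute active force:
Pa = 0.5 * Ka * gamma * H^2
Pa = 0.5 * 0.361033 * 19.8 * 8.1^2
Pa = 234.51 kN/m


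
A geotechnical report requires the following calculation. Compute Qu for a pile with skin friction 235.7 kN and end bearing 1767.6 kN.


Using Qu = Qf + Qb
Qu = 235.7 + 1767.6
Qu = 2003.3 kN


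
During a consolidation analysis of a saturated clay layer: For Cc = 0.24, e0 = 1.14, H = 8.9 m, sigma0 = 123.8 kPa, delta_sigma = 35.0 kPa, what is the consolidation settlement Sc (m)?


Using Sc = Cc * H / (1 + e0) * log10((sigma0 + delta_sigma) / sigma0)
Stress ratio = (123.8 + 35.0) / 123.8 = 1.28271
log10(1.28271) = 0.10813
Cc * H / (1 + e0) = 0.24 * 8.9 / (1 + 1.14) = 0.998131
Sc = 0.998131 * 0.10813
Sc = 0.1079 m


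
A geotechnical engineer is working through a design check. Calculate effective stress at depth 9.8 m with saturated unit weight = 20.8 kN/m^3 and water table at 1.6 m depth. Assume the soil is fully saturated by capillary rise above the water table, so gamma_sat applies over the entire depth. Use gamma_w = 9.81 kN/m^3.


Result: 123.4 kPa

Derivation:
Total stress = gamma_sat * depth
sigma = 20.8 * 9.8 = 203.84 kPa
Pore water pressure u = gamma_w * (depth - d_wt)
u = 9.81 * (9.8 - 1.6) = 80.442 kPa
Effective stress = sigma - u
sigma' = 203.84 - 80.442 = 123.4 kPa


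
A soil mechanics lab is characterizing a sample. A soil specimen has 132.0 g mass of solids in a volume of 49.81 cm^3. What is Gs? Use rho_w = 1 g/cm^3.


Result: 2.65

Derivation:
Using Gs = m_s / (V_s * rho_w)
Since rho_w = 1 g/cm^3:
Gs = 132.0 / 49.81
Gs = 2.65


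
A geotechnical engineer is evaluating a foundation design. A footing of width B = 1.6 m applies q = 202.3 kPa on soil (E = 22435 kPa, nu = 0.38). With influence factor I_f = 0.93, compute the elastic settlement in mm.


Using Se = q * B * (1 - nu^2) * I_f / E
1 - nu^2 = 1 - 0.38^2 = 0.8556
Se = 202.3 * 1.6 * 0.8556 * 0.93 / 22435
Se = 0.011480 m
Convert to mm: Se = 0.011480 * 1000 = 11.48 mm


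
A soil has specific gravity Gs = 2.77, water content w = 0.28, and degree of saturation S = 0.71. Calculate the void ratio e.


Using the relation e = Gs * w / S
e = 2.77 * 0.28 / 0.71
e = 1.0924


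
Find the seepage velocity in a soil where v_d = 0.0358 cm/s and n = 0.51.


Using v_s = v_d / n
v_s = 0.0358 / 0.51
v_s = 0.0702 cm/s


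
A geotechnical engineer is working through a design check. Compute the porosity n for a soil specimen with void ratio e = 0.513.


Result: 0.3391

Derivation:
Using the relation n = e / (1 + e)
n = 0.513 / (1 + 0.513)
n = 0.513 / 1.513
n = 0.3391


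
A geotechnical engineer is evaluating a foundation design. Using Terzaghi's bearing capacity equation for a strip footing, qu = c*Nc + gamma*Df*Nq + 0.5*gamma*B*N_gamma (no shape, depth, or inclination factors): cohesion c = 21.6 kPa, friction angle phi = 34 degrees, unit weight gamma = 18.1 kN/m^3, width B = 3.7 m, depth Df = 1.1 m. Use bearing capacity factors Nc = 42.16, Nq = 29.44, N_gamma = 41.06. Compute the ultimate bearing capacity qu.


Result: 2871.7 kPa

Derivation:
Compute qu = c*Nc + gamma*Df*Nq + 0.5*gamma*B*N_gamma
Term 1: 21.6 * 42.16 = 910.656
Term 2: 18.1 * 1.1 * 29.44 = 586.1504
Term 3: 0.5 * 18.1 * 3.7 * 41.06 = 1374.8941
qu = 910.656 + 586.1504 + 1374.8941
qu = 2871.7 kPa


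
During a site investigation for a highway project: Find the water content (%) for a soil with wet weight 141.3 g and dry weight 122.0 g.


Result: 15.82 %

Derivation:
Using w = (m_wet - m_dry) / m_dry * 100
m_wet - m_dry = 141.3 - 122.0 = 19.3 g
w = 19.3 / 122.0 * 100
w = 15.82 %


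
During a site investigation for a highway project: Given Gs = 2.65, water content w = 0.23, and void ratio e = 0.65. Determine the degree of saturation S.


Using S = Gs * w / e
S = 2.65 * 0.23 / 0.65
S = 0.9377


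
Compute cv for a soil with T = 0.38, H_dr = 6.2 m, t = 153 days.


Using cv = T * H_dr^2 / t
H_dr^2 = 6.2^2 = 38.44
cv = 0.38 * 38.44 / 153
cv = 0.09547 m^2/day


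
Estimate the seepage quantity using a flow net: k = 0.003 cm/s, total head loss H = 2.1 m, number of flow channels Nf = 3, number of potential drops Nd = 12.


Result: 1.575e-05 m^3/s per m

Derivation:
Convert k to m/s for unit consistency with H:
k = 0.003 cm/s = 0.003 / 100 m/s = 3e-05 m/s
Using q = k * H * Nf / Nd
Nf / Nd = 3 / 12 = 0.25
q = 3e-05 * 2.1 * 0.25
q = 1.575e-05 m^3/s per m


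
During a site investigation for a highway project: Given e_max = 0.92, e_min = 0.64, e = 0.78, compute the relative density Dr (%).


Using Dr = (e_max - e) / (e_max - e_min) * 100
e_max - e = 0.92 - 0.78 = 0.14
e_max - e_min = 0.92 - 0.64 = 0.28
Dr = 0.14 / 0.28 * 100
Dr = 50.0 %


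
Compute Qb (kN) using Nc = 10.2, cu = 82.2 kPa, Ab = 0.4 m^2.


Using Qb = Nc * cu * Ab
Qb = 10.2 * 82.2 * 0.4
Qb = 335.38 kN


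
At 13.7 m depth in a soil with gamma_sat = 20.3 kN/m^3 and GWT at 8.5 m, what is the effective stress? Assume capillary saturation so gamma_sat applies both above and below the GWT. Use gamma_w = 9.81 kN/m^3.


Result: 227.1 kPa

Derivation:
Total stress = gamma_sat * depth
sigma = 20.3 * 13.7 = 278.11 kPa
Pore water pressure u = gamma_w * (depth - d_wt)
u = 9.81 * (13.7 - 8.5) = 51.012 kPa
Effective stress = sigma - u
sigma' = 278.11 - 51.012 = 227.1 kPa


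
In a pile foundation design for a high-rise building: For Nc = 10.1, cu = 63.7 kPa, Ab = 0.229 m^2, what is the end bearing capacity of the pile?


Result: 147.33 kN

Derivation:
Using Qb = Nc * cu * Ab
Qb = 10.1 * 63.7 * 0.229
Qb = 147.33 kN


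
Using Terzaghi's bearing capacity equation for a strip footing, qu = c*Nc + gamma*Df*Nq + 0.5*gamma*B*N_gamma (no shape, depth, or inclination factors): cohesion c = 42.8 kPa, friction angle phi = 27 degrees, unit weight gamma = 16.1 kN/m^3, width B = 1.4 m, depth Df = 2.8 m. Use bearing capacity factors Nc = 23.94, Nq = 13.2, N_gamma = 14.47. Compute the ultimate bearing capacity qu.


Compute qu = c*Nc + gamma*Df*Nq + 0.5*gamma*B*N_gamma
Term 1: 42.8 * 23.94 = 1024.632
Term 2: 16.1 * 2.8 * 13.2 = 595.056
Term 3: 0.5 * 16.1 * 1.4 * 14.47 = 163.0769
qu = 1024.632 + 595.056 + 163.0769
qu = 1782.76 kPa


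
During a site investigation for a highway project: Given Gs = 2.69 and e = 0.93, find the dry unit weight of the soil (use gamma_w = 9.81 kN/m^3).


Using gamma_d = Gs * gamma_w / (1 + e)
gamma_d = 2.69 * 9.81 / (1 + 0.93)
gamma_d = 2.69 * 9.81 / 1.93
gamma_d = 13.673 kN/m^3


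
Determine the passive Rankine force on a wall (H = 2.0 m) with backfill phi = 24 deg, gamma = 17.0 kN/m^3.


Compute passive earth pressure coefficient:
Kp = tan^2(45 + phi/2) = tan^2(57.0) = 2.371184
Compute passive force:
Pp = 0.5 * Kp * gamma * H^2
Pp = 0.5 * 2.371184 * 17.0 * 2.0^2
Pp = 80.62 kN/m


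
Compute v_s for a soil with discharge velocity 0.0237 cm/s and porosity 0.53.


Using v_s = v_d / n
v_s = 0.0237 / 0.53
v_s = 0.04472 cm/s


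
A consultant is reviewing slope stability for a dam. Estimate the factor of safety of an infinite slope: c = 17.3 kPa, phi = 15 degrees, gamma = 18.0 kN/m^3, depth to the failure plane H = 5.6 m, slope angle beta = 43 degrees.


Using Fs = c / (gamma*H*sin(beta)*cos(beta)) + tan(phi)/tan(beta)
Cohesion contribution = 17.3 / (18.0*5.6*sin(43)*cos(43))
Cohesion contribution = 0.344092
Friction contribution = tan(15)/tan(43) = 0.28734
Fs = 0.344092 + 0.28734
Fs = 0.631


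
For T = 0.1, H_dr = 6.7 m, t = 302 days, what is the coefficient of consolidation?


Using cv = T * H_dr^2 / t
H_dr^2 = 6.7^2 = 44.89
cv = 0.1 * 44.89 / 302
cv = 0.01486 m^2/day


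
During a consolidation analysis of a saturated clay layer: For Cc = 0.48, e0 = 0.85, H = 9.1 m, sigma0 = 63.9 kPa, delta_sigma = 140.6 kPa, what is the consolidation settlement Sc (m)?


Using Sc = Cc * H / (1 + e0) * log10((sigma0 + delta_sigma) / sigma0)
Stress ratio = (63.9 + 140.6) / 63.9 = 3.20031
log10(3.20031) = 0.505192
Cc * H / (1 + e0) = 0.48 * 9.1 / (1 + 0.85) = 2.36108
Sc = 2.36108 * 0.505192
Sc = 1.1928 m


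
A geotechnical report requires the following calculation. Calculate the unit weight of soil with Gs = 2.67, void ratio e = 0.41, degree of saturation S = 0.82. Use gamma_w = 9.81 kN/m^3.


Result: 20.915 kN/m^3

Derivation:
Using gamma = gamma_w * (Gs + S*e) / (1 + e)
Numerator: Gs + S*e = 2.67 + 0.82*0.41 = 3.0062
Denominator: 1 + e = 1 + 0.41 = 1.41
gamma = 9.81 * 3.0062 / 1.41
gamma = 20.915 kN/m^3


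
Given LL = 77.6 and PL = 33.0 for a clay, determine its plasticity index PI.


Using PI = LL - PL
PI = 77.6 - 33.0
PI = 44.6


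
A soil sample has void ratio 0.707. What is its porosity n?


Result: 0.4142

Derivation:
Using the relation n = e / (1 + e)
n = 0.707 / (1 + 0.707)
n = 0.707 / 1.707
n = 0.4142


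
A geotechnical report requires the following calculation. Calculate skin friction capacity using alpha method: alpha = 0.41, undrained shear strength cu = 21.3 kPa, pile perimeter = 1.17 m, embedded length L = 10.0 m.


Result: 102.18 kN

Derivation:
Using Qs = alpha * cu * perimeter * L
Qs = 0.41 * 21.3 * 1.17 * 10.0
Qs = 102.18 kN


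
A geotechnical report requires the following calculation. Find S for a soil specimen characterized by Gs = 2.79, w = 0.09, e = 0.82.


Using S = Gs * w / e
S = 2.79 * 0.09 / 0.82
S = 0.3062


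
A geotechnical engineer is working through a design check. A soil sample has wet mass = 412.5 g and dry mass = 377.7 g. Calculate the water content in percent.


Result: 9.21 %

Derivation:
Using w = (m_wet - m_dry) / m_dry * 100
m_wet - m_dry = 412.5 - 377.7 = 34.8 g
w = 34.8 / 377.7 * 100
w = 9.21 %


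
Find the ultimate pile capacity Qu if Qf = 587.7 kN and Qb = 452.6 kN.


Using Qu = Qf + Qb
Qu = 587.7 + 452.6
Qu = 1040.3 kN


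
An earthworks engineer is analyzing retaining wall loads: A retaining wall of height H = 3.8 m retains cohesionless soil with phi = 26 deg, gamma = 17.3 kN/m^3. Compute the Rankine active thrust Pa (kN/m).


Compute active earth pressure coefficient:
Ka = tan^2(45 - phi/2) = tan^2(32.0) = 0.390462
Compute active force:
Pa = 0.5 * Ka * gamma * H^2
Pa = 0.5 * 0.390462 * 17.3 * 3.8^2
Pa = 48.77 kN/m


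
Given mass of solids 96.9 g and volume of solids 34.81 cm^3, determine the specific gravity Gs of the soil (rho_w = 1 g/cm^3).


Using Gs = m_s / (V_s * rho_w)
Since rho_w = 1 g/cm^3:
Gs = 96.9 / 34.81
Gs = 2.784


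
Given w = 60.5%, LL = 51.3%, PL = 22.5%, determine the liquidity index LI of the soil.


Result: 1.319

Derivation:
First compute the plasticity index:
PI = LL - PL = 51.3 - 22.5 = 28.8
Then compute the liquidity index:
LI = (w - PL) / PI
LI = (60.5 - 22.5) / 28.8
LI = 1.319


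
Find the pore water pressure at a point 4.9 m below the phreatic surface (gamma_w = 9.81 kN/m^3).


Using u = gamma_w * h_w
u = 9.81 * 4.9
u = 48.07 kPa


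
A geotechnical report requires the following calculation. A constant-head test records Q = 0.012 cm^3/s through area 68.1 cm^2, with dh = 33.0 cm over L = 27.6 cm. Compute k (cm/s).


Result: 0.000147 cm/s

Derivation:
Compute hydraulic gradient:
i = dh / L = 33.0 / 27.6 = 1.19565
Then apply Darcy's law:
k = Q / (A * i)
k = 0.012 / (68.1 * 1.19565)
k = 0.012 / 81.4239
k = 0.000147 cm/s


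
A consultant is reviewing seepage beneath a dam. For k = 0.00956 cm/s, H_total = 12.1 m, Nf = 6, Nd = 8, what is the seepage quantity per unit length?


Convert k to m/s for unit consistency with H:
k = 0.00956 cm/s = 0.00956 / 100 m/s = 9.56e-05 m/s
Using q = k * H * Nf / Nd
Nf / Nd = 6 / 8 = 0.75
q = 9.56e-05 * 12.1 * 0.75
q = 0.0008676 m^3/s per m


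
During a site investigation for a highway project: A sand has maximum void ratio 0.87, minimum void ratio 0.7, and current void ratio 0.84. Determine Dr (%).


Using Dr = (e_max - e) / (e_max - e_min) * 100
e_max - e = 0.87 - 0.84 = 0.03
e_max - e_min = 0.87 - 0.7 = 0.17
Dr = 0.03 / 0.17 * 100
Dr = 17.65 %


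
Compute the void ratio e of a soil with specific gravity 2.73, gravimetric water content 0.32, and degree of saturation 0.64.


Using the relation e = Gs * w / S
e = 2.73 * 0.32 / 0.64
e = 1.365


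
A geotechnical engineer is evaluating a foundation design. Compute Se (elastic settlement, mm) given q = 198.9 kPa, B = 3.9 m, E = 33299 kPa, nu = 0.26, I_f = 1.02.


Result: 22.155 mm

Derivation:
Using Se = q * B * (1 - nu^2) * I_f / E
1 - nu^2 = 1 - 0.26^2 = 0.9324
Se = 198.9 * 3.9 * 0.9324 * 1.02 / 33299
Se = 0.022155 m
Convert to mm: Se = 0.022155 * 1000 = 22.155 mm


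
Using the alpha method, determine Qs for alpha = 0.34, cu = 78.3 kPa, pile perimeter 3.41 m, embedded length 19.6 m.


Result: 1779.31 kN

Derivation:
Using Qs = alpha * cu * perimeter * L
Qs = 0.34 * 78.3 * 3.41 * 19.6
Qs = 1779.31 kN


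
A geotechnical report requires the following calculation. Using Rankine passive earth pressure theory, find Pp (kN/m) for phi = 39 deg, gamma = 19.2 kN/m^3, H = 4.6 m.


Compute passive earth pressure coefficient:
Kp = tan^2(45 + phi/2) = tan^2(64.5) = 4.395495
Compute passive force:
Pp = 0.5 * Kp * gamma * H^2
Pp = 0.5 * 4.395495 * 19.2 * 4.6^2
Pp = 892.88 kN/m


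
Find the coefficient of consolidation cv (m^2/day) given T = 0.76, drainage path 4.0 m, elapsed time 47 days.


Using cv = T * H_dr^2 / t
H_dr^2 = 4.0^2 = 16.0
cv = 0.76 * 16.0 / 47
cv = 0.25872 m^2/day


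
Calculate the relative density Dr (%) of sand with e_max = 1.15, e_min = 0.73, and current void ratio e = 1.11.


Using Dr = (e_max - e) / (e_max - e_min) * 100
e_max - e = 1.15 - 1.11 = 0.04
e_max - e_min = 1.15 - 0.73 = 0.42
Dr = 0.04 / 0.42 * 100
Dr = 9.52 %


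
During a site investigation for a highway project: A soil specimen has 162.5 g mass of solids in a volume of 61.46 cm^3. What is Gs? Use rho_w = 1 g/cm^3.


Result: 2.644

Derivation:
Using Gs = m_s / (V_s * rho_w)
Since rho_w = 1 g/cm^3:
Gs = 162.5 / 61.46
Gs = 2.644


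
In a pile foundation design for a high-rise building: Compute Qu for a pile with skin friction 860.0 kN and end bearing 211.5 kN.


Result: 1071.5 kN

Derivation:
Using Qu = Qf + Qb
Qu = 860.0 + 211.5
Qu = 1071.5 kN


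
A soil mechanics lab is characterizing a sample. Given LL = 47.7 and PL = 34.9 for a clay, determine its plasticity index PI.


Result: 12.8

Derivation:
Using PI = LL - PL
PI = 47.7 - 34.9
PI = 12.8


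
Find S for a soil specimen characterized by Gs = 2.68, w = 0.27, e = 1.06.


Result: 0.6826

Derivation:
Using S = Gs * w / e
S = 2.68 * 0.27 / 1.06
S = 0.6826
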